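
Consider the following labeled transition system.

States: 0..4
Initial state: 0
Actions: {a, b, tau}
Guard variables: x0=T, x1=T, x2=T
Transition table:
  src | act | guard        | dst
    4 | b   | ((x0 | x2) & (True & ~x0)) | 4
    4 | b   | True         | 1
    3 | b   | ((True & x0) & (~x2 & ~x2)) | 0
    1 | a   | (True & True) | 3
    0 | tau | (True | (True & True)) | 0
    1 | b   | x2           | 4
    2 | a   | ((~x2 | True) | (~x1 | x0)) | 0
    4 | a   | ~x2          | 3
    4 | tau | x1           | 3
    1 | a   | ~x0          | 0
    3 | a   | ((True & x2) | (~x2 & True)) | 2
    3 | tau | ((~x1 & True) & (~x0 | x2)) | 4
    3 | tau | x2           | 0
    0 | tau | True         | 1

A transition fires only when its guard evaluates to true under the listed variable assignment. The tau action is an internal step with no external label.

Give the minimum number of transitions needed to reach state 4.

Breadth-first toward 4:
  L0 = {0}
  L1 = {1}
  L2 = {3,4}
depth(4)=2, e.g. tau·b

Answer: 2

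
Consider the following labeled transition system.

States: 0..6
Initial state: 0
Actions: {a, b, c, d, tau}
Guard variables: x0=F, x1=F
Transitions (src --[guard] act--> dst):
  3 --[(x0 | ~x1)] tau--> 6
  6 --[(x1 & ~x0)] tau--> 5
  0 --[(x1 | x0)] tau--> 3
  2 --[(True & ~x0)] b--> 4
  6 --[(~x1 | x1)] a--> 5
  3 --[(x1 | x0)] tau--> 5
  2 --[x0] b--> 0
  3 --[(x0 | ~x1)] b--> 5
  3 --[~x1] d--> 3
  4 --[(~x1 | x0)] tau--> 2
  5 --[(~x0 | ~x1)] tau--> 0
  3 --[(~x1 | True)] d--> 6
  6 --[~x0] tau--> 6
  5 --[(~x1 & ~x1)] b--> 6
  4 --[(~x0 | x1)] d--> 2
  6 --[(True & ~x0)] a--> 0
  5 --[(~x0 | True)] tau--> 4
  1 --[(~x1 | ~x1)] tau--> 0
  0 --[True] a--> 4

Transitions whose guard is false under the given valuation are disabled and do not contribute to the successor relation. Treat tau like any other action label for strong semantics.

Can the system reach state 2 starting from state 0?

Guard filter leaves 15 enabled edge(s).
L0 = {0}
L1 = {4}  cumulative {0,4}
L2 = {2}  cumulative {0,2,4}
Reachable = {0,2,4}
witness 2: a·tau

Answer: REACHABLE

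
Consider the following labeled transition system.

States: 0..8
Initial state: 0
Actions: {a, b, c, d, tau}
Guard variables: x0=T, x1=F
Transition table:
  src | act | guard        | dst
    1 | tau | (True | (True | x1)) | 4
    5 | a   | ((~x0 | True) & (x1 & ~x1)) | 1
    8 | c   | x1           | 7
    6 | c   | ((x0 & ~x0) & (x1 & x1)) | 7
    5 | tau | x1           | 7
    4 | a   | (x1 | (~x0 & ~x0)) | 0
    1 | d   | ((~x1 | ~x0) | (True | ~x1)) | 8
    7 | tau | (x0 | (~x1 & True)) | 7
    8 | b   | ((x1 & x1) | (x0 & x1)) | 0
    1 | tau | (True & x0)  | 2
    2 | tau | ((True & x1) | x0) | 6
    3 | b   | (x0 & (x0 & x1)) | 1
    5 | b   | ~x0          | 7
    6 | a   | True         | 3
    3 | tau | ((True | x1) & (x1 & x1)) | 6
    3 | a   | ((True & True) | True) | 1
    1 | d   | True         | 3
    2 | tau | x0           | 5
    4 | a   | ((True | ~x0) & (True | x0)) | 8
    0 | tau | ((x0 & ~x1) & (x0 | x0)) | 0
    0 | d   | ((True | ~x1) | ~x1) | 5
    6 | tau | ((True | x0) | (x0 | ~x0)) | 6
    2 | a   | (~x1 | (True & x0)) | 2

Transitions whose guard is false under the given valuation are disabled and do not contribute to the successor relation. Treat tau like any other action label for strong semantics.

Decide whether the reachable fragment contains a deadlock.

R = {0,5}
  0: d→5  tau→0  [2 out]
  5: ∅  [no exit]
trace reaching 5: d

Answer: DEADLOCK at state 5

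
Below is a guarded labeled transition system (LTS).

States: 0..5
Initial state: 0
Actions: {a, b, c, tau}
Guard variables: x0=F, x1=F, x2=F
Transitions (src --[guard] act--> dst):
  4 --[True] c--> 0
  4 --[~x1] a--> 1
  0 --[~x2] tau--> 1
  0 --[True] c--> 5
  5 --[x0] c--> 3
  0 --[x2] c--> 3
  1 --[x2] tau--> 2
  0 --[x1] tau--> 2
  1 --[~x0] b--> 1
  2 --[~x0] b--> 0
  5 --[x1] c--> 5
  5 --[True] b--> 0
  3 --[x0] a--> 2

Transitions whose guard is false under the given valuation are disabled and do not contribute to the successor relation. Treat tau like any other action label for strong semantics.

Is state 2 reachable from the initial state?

Answer: UNREACHABLE

Trace:
After dropping false guards: 7 live edges.
Layer 0: {0}
Layer 1: {1,5}  now seen {0,1,5}
Reachable = {0,1,5}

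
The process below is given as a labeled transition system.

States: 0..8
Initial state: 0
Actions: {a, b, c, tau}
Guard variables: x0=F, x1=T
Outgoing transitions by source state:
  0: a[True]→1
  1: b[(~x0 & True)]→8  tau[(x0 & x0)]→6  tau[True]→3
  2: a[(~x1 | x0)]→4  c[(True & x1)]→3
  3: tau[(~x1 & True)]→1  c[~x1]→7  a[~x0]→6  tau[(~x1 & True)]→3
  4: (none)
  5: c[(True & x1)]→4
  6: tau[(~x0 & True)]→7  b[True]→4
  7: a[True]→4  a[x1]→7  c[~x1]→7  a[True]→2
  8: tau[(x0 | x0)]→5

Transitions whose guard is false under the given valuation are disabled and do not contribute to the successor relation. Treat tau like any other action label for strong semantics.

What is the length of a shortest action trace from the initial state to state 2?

BFS to 2:
  depth 0: {0}
  depth 1: {1}
  depth 2: {3,8}
  depth 3: {6}
  depth 4: {4,7}
  depth 5: {2}
depth(2)=5, e.g. a·tau·a·tau·a

Answer: 5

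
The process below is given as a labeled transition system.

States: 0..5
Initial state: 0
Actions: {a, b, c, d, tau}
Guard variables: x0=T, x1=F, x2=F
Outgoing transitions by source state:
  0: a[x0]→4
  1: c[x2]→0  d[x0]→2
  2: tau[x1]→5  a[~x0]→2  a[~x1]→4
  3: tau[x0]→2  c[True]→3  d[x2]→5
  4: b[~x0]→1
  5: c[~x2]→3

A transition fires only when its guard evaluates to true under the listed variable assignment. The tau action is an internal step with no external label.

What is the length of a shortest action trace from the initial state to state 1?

Layered search for 1:
  depth 0: {0}
  depth 1: {4}
1 never appears.

Answer: UNREACHABLE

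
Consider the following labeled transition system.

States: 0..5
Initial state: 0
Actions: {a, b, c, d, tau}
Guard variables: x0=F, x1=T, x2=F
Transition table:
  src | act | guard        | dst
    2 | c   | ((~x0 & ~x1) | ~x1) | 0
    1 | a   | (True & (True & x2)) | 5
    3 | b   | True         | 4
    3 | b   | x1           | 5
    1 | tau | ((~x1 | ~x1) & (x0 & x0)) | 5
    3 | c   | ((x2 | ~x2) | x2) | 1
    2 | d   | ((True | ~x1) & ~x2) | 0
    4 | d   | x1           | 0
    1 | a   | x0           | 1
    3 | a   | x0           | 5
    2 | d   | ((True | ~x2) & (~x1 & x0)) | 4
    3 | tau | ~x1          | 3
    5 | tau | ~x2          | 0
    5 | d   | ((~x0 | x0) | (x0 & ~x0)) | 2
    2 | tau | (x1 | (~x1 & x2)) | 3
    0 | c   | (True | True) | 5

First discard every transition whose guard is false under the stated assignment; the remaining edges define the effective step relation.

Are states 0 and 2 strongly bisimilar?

Answer: NOT BISIMILAR

Trace:
Compute ~ classes (split until stable):
  P[0] = {{0,1,2,3,4,5}}
  P[1] = {{0},{1},{2,5},{3},{4}}
  P[2] = {{0},{1},{2},{3},{4},{5}}
stable after 3 split(s): 6 block(s)
0∈{0}, 2∈{2}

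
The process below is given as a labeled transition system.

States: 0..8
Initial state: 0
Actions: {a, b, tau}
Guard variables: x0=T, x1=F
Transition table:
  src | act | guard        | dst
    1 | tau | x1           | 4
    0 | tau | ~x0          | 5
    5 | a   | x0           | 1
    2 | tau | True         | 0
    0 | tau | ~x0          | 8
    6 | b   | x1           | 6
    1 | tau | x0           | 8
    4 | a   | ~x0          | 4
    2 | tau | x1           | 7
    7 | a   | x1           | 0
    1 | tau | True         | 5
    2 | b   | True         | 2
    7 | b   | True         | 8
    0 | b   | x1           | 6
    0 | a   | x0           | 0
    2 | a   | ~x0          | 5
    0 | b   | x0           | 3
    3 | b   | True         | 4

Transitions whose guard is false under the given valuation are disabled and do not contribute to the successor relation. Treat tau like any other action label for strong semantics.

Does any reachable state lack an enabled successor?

Answer: DEADLOCK at state 4

Analysis:
Reach set: {0,3,4}
  0: a→0  b→3  [2 exit(s)]
  3: b→4  [1 exit(s)]
  4: ∅  [STUCK]
trace reaching 4: b·b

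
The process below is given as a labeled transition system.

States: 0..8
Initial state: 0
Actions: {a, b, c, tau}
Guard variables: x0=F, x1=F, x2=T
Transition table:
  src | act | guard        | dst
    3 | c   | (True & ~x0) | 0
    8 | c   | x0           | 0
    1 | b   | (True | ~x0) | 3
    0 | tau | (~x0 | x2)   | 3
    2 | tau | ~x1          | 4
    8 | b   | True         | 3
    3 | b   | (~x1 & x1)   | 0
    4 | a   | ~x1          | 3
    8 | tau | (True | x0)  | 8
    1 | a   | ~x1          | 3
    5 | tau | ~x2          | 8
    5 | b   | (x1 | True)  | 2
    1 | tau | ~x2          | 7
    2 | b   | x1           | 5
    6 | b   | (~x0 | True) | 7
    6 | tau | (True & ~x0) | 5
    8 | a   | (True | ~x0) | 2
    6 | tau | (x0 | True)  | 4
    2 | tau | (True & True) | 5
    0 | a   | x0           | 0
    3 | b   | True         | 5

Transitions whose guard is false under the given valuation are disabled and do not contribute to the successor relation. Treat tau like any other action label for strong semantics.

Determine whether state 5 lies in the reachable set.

15 transition(s) survive guard evaluation.
depth 0: {0}
depth 1: {3}  cumulative {0,3}
depth 2: {5}  cumulative {0,3,5}
depth 3: {2}  cumulative {0,2,3,5}
depth 4: {4}  cumulative {0,2,3,4,5}
Reach set: {0,2,3,4,5}
trace reaching 5: tau·b

Answer: REACHABLE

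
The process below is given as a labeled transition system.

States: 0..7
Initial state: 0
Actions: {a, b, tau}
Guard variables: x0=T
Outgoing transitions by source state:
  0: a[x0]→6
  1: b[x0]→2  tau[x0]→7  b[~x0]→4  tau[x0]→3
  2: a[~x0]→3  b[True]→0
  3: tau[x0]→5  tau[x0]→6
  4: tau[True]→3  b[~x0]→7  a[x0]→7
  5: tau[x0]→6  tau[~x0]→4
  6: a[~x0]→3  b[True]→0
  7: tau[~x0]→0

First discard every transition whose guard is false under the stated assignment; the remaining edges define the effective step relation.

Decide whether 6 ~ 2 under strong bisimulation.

Answer: BISIMILAR

Working:
Compute ~ classes (split until stable):
  round 0: {{0,1,2,3,4,5,6,7}}
  round 1: {{0},{1},{2,6},{3,5},{4},{7}}
  round 2: {{0},{1},{2,6},{3},{4},{5},{7}}
Fixed point at round 3; 7 class(es).
[6]={2,6}  [2]={2,6}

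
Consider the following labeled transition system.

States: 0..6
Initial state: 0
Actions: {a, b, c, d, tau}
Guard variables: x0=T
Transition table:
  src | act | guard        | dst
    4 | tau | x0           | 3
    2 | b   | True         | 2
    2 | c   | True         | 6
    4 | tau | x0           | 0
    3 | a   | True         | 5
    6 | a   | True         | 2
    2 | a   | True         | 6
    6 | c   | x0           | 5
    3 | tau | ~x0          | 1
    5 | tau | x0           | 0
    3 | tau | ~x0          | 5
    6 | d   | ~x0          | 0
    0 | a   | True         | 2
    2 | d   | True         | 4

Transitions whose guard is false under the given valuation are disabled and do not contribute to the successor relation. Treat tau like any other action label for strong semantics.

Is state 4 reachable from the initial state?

After dropping false guards: 11 live edges.
Layer 0: {0}
Layer 1: {2}  cumulative {0,2}
Layer 2: {4,6}  cumulative {0,2,4,6}
Layer 3: {3,5}  cumulative {0,2,3,4,5,6}
R = {0,2,3,4,5,6}
witness 4: a·d

Answer: REACHABLE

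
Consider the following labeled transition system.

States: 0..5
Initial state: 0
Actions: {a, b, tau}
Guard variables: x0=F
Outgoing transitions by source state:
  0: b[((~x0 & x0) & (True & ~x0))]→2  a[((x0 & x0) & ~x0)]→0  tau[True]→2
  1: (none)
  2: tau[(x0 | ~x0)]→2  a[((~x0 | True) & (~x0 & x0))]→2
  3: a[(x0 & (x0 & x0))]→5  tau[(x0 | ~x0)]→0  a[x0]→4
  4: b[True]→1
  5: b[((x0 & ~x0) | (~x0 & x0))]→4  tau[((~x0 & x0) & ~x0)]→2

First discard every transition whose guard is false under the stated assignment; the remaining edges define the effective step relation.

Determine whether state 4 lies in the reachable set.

Answer: UNREACHABLE

Analysis:
After dropping false guards: 4 live edges.
depth 0: {0}
depth 1: {2}  cumulative {0,2}
Reach set: {0,2}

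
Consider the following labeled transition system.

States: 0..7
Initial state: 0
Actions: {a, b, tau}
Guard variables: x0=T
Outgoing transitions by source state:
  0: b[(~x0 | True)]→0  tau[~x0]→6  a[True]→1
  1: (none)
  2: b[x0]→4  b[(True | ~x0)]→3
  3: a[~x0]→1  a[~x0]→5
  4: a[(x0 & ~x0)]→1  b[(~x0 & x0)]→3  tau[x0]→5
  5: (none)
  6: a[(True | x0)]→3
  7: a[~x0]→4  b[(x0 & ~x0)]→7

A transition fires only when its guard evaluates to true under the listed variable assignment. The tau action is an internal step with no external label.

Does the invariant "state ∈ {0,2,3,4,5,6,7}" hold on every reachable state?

Answer: INVARIANT VIOLATED at state 1

Trace:
Safe = {0,2,3,4,5,6,7}
Reach set: {0,1}
  0: safe
  1: outside
counterexample path to 1: a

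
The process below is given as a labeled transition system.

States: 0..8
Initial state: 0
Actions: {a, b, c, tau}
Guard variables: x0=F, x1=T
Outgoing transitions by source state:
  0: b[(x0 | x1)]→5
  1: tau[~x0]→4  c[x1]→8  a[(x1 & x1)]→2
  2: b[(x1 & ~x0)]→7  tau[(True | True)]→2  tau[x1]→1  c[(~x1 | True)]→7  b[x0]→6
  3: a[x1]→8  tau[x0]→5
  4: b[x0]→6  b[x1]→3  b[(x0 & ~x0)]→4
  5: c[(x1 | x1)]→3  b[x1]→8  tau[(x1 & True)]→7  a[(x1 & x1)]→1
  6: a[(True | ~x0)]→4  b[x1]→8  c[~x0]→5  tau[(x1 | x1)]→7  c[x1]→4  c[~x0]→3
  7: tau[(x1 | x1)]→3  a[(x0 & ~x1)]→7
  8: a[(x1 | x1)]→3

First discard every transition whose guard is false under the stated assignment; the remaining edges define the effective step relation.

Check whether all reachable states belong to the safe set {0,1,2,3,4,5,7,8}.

Answer: INVARIANT HOLDS

Trace:
Inv-set: {0,1,2,3,4,5,7,8}
Reachable = {0,1,2,3,4,5,7,8}
  0: ✓
  1: ✓
  2: ✓
  3: ✓
  4: ✓
  5: ✓
  7: ✓
  8: ✓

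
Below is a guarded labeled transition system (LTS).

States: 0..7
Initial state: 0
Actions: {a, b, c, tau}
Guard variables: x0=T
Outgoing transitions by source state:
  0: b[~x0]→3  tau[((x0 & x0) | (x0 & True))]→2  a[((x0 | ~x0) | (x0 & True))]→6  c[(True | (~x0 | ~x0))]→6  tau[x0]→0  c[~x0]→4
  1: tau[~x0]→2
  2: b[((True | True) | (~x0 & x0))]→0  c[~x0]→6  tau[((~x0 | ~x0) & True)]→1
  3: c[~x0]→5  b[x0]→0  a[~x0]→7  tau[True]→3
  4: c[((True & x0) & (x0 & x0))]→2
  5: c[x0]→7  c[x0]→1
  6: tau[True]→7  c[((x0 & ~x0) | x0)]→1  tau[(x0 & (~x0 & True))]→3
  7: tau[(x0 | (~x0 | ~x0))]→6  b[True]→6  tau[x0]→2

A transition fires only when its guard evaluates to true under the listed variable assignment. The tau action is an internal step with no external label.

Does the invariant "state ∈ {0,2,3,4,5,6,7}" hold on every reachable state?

Answer: INVARIANT VIOLATED at state 1

Trace:
Allowed set {0,2,3,4,5,6,7}
Reach set: {0,1,2,6,7}
  0: ok
  1: ✗ unsafe
  2: ok
  6: ok
  7: ok
reach 1 via a·c — violates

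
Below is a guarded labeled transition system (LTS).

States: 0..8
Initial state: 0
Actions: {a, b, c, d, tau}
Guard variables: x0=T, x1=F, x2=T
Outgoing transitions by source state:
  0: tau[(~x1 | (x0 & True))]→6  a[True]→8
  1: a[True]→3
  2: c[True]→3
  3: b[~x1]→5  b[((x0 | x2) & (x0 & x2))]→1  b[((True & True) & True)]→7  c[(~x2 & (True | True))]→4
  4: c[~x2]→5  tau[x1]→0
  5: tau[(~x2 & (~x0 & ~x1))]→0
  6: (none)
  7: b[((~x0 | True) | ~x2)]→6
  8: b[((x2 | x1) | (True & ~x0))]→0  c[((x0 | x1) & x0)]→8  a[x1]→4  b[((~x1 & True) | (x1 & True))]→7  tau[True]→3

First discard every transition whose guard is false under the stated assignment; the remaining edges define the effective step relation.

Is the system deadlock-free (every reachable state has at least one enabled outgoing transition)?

Reachable = {0,1,3,5,6,7,8}
  0: a→8  tau→6  [deg 2]
  1: a→3  [deg 1]
  3: b→1  b→5  b→7  [deg 3]
  5: ∅  [no exit]
  6: ∅  [no exit]
  7: b→6  [deg 1]
  8: b→0  b→7  c→8  tau→3  [deg 4]
witness 5: a·tau·b

Answer: DEADLOCK at state 5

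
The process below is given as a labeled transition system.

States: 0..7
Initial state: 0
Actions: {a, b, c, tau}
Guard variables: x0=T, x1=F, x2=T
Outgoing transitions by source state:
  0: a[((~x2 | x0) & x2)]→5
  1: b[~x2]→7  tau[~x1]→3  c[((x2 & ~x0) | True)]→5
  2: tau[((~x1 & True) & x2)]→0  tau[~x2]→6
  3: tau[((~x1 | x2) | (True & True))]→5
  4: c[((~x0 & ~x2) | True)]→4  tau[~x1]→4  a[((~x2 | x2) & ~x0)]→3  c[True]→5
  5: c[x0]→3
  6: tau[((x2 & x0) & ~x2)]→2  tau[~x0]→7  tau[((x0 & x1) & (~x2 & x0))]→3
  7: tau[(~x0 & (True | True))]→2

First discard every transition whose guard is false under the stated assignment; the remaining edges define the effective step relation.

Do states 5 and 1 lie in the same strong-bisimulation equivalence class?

Answer: NOT BISIMILAR

Analysis:
Compute ~ classes (split until stable):
  round 0: {{0,1,2,3,4,5,6,7}}
  round 1: {{0},{1,4},{2,3},{5},{6,7}}
  round 2: {{0},{1},{2},{3},{4},{5},{6,7}}
7 equivalence class(es) (converged in 3)
class of 5: {5}; class of 1: {1}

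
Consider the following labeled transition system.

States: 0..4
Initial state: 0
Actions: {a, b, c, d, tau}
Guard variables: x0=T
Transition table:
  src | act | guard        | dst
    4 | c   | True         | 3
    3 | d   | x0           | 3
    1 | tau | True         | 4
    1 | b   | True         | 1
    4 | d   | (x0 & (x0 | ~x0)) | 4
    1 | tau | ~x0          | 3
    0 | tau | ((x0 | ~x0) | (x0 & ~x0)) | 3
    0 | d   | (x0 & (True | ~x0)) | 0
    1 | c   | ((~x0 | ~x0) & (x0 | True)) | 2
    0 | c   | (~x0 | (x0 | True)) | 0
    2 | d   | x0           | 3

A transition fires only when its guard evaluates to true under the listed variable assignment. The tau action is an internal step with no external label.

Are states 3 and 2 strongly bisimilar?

Refine partition for ~:
  round 0: {{0,1,2,3,4}}
  round 1: {{0},{1},{2,3},{4}}
stable after 2 split(s): 4 block(s)
[3]={2,3}  [2]={2,3}

Answer: BISIMILAR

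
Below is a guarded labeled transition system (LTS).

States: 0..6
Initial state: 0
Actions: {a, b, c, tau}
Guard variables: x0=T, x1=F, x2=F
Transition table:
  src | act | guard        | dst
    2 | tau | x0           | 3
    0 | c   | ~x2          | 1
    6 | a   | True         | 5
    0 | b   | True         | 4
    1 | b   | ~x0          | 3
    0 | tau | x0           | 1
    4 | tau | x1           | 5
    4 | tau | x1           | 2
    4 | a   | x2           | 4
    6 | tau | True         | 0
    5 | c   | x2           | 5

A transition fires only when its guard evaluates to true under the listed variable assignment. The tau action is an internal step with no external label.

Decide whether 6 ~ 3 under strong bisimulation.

Bisimulation quotient by refinement:
  round 0: {{0,1,2,3,4,5,6}}
  round 1: {{0},{1,3,4,5},{2},{6}}
stable after 2 split(s): 4 block(s)
class of 6: {6}; class of 3: {1,3,4,5}

Answer: NOT BISIMILAR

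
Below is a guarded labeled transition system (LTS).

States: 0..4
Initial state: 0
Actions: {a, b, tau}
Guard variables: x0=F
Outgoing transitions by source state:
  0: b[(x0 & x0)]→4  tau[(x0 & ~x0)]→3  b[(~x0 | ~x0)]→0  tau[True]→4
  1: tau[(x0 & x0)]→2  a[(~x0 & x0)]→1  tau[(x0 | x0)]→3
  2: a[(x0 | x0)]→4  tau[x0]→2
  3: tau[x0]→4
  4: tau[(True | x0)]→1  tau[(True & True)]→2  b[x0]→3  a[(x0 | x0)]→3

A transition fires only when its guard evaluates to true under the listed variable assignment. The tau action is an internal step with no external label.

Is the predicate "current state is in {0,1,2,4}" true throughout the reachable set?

Safe = {0,1,2,4}
Reachable = {0,1,2,4}
  0: ✓
  1: ✓
  2: ✓
  4: ✓

Answer: INVARIANT HOLDS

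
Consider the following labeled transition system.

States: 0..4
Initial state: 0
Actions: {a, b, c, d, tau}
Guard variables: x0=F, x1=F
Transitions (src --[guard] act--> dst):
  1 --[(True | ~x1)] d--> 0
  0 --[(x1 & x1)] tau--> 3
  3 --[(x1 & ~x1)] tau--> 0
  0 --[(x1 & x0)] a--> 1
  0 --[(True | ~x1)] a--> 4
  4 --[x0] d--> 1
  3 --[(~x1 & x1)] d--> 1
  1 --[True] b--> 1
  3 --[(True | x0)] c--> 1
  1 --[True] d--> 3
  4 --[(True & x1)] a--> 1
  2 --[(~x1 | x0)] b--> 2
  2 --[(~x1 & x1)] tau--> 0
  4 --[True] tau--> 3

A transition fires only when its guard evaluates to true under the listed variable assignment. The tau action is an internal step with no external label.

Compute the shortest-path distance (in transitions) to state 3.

Layered search for 3:
  Layer 0: {0}
  Layer 1: {4}
  Layer 2: {3}
depth(3)=2, e.g. a·tau

Answer: 2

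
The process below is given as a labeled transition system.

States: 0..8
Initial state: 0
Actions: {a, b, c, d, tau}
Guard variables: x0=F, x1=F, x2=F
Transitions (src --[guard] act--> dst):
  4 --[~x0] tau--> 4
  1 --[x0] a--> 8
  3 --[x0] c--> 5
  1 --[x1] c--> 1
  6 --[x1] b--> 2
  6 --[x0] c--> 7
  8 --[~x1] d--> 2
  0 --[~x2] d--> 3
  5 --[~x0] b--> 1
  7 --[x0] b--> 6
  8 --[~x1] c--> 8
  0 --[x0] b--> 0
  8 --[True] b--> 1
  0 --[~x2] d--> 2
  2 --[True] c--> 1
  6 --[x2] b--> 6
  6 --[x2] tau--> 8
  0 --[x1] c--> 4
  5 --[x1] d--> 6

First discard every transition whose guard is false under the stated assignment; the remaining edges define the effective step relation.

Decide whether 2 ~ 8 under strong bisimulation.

Answer: NOT BISIMILAR

Trace:
Refine partition for ~:
  π0 = {{0,1,2,3,4,5,6,7,8}}
  π1 = {{0},{1,3,6,7},{2},{4},{5},{8}}
6 equivalence class(es) (converged in 2)
2∈{2}, 8∈{8}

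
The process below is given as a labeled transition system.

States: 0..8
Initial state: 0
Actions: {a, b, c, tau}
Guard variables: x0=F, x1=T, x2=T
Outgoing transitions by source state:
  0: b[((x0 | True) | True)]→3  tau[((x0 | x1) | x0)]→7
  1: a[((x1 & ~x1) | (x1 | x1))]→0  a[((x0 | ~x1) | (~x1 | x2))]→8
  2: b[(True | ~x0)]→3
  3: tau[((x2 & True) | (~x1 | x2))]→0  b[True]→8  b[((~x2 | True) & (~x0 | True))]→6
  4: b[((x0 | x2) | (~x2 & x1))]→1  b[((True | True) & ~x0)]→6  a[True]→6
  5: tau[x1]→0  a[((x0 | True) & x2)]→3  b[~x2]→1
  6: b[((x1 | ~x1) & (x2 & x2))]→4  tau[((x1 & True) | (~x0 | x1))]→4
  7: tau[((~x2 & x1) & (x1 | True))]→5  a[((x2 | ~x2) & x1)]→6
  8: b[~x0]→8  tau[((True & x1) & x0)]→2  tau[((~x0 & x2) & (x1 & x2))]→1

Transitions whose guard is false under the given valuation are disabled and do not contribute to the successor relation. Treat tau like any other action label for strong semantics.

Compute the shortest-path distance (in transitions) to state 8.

Answer: 2

Working:
Layered search for 8:
  depth 0: {0}
  depth 1: {3,7}
  depth 2: {6,8}
depth(8)=2, e.g. b·b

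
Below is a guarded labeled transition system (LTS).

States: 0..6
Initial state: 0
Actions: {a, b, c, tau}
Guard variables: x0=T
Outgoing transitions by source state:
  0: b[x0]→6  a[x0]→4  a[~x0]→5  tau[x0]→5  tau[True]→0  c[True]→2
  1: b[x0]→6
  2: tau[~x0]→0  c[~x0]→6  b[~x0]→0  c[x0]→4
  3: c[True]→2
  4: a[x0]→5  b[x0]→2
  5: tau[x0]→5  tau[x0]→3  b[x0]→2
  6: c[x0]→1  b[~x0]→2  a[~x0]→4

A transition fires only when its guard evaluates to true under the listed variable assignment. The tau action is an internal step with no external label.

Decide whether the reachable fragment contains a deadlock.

Answer: DEADLOCK-FREE

Analysis:
Reach set: {0,1,2,3,4,5,6}
  0: a→4  b→6  c→2  tau→0  tau→5  [5 exit(s)]
  1: b→6  [1 exit(s)]
  2: c→4  [1 exit(s)]
  3: c→2  [1 exit(s)]
  4: a→5  b→2  [2 exit(s)]
  5: b→2  tau→3  tau→5  [3 exit(s)]
  6: c→1  [1 exit(s)]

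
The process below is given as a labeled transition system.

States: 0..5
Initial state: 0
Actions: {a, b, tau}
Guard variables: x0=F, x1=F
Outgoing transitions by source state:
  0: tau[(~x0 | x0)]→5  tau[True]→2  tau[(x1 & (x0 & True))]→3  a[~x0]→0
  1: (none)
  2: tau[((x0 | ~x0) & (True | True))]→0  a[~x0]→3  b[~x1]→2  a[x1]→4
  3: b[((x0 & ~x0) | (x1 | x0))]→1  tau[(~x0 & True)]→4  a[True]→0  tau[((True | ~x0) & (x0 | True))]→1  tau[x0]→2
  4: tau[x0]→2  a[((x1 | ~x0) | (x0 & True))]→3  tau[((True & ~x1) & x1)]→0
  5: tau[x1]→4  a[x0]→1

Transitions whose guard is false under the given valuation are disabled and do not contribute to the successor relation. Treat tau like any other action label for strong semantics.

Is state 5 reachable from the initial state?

Guard filter leaves 10 enabled edge(s).
L0 = {0}
L1 = {2,5}  total {0,2,5}
L2 = {3}  total {0,2,3,5}
L3 = {1,4}  total {0,1,2,3,4,5}
Reach set: {0,1,2,3,4,5}
trace reaching 5: tau

Answer: REACHABLE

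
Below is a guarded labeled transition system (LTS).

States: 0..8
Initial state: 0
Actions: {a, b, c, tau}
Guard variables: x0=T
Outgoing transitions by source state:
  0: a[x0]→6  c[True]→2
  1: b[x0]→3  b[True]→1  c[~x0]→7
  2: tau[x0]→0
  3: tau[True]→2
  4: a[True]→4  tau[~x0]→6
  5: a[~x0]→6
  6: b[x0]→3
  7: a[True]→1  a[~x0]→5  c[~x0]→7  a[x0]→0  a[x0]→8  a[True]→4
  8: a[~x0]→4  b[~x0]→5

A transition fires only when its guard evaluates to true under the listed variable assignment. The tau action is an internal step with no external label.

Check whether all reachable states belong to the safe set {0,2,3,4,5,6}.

Answer: INVARIANT HOLDS

Working:
Allowed set {0,2,3,4,5,6}
Reach set: {0,2,3,6}
  0: ok
  2: ok
  3: ok
  6: ok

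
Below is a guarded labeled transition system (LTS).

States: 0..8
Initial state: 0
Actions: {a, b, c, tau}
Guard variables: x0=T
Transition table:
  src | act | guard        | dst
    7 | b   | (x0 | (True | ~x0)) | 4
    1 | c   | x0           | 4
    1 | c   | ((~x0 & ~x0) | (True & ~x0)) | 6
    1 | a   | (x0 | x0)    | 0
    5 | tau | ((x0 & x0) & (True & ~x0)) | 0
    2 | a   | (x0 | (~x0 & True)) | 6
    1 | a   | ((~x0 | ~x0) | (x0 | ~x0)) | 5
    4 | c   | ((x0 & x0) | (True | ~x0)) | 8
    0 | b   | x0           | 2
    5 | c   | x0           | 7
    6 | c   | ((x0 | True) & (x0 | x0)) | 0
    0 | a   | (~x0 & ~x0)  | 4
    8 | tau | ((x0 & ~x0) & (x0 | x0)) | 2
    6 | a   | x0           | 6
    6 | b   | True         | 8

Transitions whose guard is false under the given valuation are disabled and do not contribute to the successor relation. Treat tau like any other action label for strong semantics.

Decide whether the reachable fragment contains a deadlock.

Reach set: {0,2,6,8}
  0: b→2  [deg 1]
  2: a→6  [deg 1]
  6: a→6  b→8  c→0  [deg 3]
  8: ∅  [STUCK]
trace reaching 8: b·a·b

Answer: DEADLOCK at state 8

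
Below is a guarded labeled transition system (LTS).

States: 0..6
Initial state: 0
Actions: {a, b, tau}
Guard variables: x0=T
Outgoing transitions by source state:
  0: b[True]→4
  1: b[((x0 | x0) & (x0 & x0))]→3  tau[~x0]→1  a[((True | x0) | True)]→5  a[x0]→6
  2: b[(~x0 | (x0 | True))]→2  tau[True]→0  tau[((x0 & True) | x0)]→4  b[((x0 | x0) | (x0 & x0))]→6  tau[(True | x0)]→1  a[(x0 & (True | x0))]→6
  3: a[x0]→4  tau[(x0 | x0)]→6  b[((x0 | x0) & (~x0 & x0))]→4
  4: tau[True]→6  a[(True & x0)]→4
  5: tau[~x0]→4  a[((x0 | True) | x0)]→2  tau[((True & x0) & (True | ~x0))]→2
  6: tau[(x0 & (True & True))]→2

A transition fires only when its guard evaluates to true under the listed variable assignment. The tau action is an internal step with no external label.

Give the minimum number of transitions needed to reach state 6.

Answer: 2

Analysis:
Breadth-first toward 6:
  depth 0: {0}
  depth 1: {4}
  depth 2: {6}
6 enters at depth 2; path b·tau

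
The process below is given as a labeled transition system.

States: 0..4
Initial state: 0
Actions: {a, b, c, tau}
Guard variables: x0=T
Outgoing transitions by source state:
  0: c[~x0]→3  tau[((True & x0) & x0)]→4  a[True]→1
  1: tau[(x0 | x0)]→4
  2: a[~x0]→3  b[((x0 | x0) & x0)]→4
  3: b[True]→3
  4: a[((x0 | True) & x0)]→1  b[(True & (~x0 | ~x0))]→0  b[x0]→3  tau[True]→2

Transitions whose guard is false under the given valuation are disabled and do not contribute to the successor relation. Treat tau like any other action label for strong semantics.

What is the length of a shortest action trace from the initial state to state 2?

Answer: 2

Working:
BFS to 2:
  depth 0: {0}
  depth 1: {1,4}
  depth 2: {2,3}
first hit 2 at d=2 via tau·tau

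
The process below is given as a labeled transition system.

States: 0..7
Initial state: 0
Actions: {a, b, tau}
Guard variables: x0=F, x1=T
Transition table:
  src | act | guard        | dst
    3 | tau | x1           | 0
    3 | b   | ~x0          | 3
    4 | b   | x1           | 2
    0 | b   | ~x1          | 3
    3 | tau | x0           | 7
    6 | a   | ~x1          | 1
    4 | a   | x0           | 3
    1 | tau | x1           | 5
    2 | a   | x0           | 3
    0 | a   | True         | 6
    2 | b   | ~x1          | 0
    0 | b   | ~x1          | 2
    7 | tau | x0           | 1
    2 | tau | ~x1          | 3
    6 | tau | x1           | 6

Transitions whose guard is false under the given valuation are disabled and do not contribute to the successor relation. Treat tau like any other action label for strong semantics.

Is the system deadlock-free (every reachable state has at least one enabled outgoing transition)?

Answer: DEADLOCK-FREE

Analysis:
Reachable = {0,6}
  0: a→6  [1 out]
  6: tau→6  [1 out]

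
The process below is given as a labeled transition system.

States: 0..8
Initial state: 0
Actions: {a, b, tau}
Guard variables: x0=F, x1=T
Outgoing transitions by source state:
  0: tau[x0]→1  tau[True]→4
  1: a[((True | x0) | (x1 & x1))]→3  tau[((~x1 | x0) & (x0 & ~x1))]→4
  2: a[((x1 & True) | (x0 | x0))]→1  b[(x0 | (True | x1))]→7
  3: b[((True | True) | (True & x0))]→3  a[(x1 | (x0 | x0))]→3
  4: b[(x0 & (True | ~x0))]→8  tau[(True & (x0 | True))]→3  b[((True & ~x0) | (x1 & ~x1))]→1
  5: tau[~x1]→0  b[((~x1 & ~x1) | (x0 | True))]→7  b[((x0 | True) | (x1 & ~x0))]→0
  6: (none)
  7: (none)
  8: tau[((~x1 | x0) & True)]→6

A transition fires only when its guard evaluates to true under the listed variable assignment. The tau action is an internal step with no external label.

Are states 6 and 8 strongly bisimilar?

Answer: BISIMILAR

Working:
Refine partition for ~:
  round 0: {{0,1,2,3,4,5,6,7,8}}
  round 1: {{0},{1},{2,3},{4},{5},{6,7,8}}
  round 2: {{0},{1},{2},{3},{4},{5},{6,7,8}}
7 equivalence class(es) (converged in 3)
6∈{6,7,8}, 8∈{6,7,8}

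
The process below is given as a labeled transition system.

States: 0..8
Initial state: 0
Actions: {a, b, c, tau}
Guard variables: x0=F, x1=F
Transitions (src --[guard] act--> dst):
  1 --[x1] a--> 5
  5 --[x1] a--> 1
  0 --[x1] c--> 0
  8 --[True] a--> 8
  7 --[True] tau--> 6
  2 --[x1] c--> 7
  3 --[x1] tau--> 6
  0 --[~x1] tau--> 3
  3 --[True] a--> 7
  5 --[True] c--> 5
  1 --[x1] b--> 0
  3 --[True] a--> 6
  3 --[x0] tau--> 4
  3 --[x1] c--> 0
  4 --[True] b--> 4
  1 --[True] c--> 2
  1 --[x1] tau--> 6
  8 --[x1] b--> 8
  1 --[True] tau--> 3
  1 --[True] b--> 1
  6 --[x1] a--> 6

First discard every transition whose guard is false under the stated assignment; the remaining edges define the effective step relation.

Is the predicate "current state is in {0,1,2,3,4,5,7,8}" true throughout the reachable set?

Answer: INVARIANT VIOLATED at state 6

Working:
Safe = {0,1,2,3,4,5,7,8}
R = {0,3,6,7}
  0: ok
  3: ok
  6: outside
  7: ok
reach 6 via tau·a — violates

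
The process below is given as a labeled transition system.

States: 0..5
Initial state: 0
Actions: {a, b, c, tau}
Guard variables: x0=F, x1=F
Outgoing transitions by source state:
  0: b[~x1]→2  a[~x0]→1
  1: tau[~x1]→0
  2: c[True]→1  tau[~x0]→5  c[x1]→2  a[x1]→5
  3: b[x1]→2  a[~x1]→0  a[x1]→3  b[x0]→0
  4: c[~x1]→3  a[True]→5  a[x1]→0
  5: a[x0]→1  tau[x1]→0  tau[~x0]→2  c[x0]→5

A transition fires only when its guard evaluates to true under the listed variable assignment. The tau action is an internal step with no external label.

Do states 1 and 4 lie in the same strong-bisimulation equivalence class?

Answer: NOT BISIMILAR

Working:
Refine partition for ~:
  π0 = {{0,1,2,3,4,5}}
  π1 = {{0},{1,5},{2},{3},{4}}
  π2 = {{0},{1},{2},{3},{4},{5}}
stable after 3 split(s): 6 block(s)
[1]={1}  [4]={4}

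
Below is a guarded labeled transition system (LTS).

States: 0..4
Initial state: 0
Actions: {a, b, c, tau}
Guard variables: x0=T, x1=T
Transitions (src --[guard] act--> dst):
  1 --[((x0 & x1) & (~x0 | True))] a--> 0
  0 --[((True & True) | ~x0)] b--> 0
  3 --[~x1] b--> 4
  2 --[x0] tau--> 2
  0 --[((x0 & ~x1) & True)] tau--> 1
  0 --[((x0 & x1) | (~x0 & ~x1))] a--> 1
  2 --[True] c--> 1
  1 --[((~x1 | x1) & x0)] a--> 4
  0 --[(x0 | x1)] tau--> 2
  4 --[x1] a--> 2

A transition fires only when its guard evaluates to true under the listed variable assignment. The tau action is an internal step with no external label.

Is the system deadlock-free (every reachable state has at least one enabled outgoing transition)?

Reachable = {0,1,2,4}
  0: a→1  b→0  tau→2  [deg 3]
  1: a→0  a→4  [deg 2]
  2: c→1  tau→2  [deg 2]
  4: a→2  [deg 1]

Answer: DEADLOCK-FREE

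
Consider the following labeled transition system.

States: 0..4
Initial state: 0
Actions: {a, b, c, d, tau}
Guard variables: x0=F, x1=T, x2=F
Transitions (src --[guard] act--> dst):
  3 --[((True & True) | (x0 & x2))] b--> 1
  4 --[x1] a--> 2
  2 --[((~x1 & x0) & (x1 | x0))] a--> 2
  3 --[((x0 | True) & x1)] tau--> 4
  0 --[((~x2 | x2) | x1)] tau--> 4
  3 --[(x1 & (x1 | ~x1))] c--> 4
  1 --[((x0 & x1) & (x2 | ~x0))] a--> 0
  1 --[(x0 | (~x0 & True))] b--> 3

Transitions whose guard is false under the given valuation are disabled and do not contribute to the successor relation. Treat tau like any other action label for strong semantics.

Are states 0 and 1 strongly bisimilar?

Compute ~ classes (split until stable):
  round 0: {{0,1,2,3,4}}
  round 1: {{0},{1},{2},{3},{4}}
stable after 2 split(s): 5 block(s)
class of 0: {0}; class of 1: {1}

Answer: NOT BISIMILAR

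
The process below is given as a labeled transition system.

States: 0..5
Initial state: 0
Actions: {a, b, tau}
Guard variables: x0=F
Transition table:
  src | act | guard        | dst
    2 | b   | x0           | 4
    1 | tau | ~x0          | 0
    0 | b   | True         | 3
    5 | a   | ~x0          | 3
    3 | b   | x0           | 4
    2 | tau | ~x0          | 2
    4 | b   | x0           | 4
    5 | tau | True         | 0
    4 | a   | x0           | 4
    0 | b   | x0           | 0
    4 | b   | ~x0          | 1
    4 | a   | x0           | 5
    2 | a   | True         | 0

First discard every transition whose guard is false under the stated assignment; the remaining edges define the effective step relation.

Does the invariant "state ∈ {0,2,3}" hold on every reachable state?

Answer: INVARIANT HOLDS

Trace:
Safe = {0,2,3}
Reach set: {0,3}
  0: ✓
  3: ✓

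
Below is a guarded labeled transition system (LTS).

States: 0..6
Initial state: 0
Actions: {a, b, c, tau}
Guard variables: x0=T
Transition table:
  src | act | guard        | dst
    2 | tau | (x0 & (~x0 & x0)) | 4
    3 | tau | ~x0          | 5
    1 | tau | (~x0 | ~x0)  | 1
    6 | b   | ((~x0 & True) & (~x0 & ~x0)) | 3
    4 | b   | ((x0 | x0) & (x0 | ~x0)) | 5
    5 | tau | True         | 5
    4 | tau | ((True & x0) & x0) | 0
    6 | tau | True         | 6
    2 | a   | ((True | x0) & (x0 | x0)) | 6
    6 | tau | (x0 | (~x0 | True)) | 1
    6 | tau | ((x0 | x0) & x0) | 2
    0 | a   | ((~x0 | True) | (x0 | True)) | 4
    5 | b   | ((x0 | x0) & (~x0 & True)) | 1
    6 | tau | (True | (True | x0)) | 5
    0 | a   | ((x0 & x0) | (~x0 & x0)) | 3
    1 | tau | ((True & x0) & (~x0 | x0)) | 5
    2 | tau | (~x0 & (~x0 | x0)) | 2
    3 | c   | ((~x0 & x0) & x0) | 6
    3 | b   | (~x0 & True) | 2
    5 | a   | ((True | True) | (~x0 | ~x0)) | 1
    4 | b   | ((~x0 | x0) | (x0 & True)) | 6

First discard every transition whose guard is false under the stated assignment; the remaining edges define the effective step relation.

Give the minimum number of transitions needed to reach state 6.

BFS to 6:
  L0 = {0}
  L1 = {3,4}
  L2 = {5,6}
6 enters at depth 2; path a·b

Answer: 2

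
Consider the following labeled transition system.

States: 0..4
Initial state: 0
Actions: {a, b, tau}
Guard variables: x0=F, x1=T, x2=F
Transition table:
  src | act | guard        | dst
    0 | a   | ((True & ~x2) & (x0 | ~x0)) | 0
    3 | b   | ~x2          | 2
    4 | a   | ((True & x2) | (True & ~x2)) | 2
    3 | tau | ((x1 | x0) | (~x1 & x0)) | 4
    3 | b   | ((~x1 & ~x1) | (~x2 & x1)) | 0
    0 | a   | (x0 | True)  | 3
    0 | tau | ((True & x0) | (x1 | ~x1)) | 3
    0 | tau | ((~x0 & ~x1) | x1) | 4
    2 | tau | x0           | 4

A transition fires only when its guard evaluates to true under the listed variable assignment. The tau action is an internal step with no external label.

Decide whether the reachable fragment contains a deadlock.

Reachable = {0,2,3,4}
  0: a→0  a→3  tau→3  tau→4  [4 exit(s)]
  2: ∅  [STUCK]
  3: b→0  b→2  tau→4  [3 exit(s)]
  4: a→2  [1 exit(s)]
trace reaching 2: a·b

Answer: DEADLOCK at state 2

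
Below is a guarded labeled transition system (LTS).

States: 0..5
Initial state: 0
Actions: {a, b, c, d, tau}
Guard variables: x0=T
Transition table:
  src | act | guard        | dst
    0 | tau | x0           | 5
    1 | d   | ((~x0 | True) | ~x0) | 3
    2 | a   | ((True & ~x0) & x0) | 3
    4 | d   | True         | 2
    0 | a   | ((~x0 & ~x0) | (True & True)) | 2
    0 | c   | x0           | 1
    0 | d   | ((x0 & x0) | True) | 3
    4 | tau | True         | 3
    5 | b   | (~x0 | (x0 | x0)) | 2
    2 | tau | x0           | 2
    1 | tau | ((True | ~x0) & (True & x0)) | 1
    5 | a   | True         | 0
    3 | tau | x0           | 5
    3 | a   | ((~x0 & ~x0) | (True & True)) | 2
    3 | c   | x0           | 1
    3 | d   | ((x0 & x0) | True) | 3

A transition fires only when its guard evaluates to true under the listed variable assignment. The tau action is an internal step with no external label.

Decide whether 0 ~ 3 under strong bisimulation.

Bisimulation quotient by refinement:
  π0 = {{0,1,2,3,4,5}}
  π1 = {{0,3},{1,4},{2},{5}}
  π2 = {{0,3},{1},{2},{4},{5}}
Fixed point at round 3; 5 class(es).
0∈{0,3}, 3∈{0,3}

Answer: BISIMILAR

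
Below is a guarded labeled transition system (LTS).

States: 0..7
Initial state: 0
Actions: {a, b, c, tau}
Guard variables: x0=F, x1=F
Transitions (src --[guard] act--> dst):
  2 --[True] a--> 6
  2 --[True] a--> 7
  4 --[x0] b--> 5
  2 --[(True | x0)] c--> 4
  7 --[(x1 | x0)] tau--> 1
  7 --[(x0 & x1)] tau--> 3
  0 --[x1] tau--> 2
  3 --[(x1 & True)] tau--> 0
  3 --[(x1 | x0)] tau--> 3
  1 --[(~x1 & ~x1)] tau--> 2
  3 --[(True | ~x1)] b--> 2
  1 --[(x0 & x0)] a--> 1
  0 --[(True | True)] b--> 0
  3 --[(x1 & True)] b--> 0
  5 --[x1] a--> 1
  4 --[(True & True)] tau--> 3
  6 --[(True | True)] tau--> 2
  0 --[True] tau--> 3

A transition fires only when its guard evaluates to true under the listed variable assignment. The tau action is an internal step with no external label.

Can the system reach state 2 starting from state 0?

Guard filter leaves 9 enabled edge(s).
Layer 0: {0}
Layer 1: {3}  cumulative {0,3}
Layer 2: {2}  cumulative {0,2,3}
Layer 3: {4,6,7}  cumulative {0,2,3,4,6,7}
R = {0,2,3,4,6,7}
Path to 2: tau·b

Answer: REACHABLE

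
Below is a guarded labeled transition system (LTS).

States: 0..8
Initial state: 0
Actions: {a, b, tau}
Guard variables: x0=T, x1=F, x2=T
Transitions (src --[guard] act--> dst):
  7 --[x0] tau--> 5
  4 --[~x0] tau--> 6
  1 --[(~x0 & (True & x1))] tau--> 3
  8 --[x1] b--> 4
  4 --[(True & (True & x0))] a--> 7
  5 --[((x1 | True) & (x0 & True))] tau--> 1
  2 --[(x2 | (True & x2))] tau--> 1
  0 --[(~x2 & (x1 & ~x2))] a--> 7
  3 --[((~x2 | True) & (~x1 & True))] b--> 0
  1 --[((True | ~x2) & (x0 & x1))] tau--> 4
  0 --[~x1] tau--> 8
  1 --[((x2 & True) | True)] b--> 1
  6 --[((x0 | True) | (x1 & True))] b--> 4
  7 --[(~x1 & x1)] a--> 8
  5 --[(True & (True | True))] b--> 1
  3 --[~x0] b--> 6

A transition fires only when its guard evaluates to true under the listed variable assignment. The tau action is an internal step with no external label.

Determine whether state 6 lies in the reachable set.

Answer: UNREACHABLE

Trace:
After dropping false guards: 9 live edges.
L0 = {0}
L1 = {8}  now seen {0,8}
Reachable = {0,8}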